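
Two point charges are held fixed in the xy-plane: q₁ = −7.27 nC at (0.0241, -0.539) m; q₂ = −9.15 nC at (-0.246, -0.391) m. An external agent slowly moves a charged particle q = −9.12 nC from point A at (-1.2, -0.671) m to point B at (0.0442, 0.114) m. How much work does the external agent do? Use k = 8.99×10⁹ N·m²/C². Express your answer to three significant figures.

For quasistatic motion the external work equals the change in potential energy: W_ext = qΔV = q(V_B − V_A).
At A: distances to the source charges are 1.23 m, 0.994 m; V_A = Σ kqᵢ/rᵢ = -136 V.
At B: distances to the source charges are 0.653 m, 0.582 m; V_B = Σ kqᵢ/rᵢ = -241 V.
ΔV = V_B − V_A = -105 V.
W_ext = qΔV = (-9.12×10⁻⁹ C)(-105 V) = 9.62×10⁻⁷ J.

9.62×10⁻⁷ J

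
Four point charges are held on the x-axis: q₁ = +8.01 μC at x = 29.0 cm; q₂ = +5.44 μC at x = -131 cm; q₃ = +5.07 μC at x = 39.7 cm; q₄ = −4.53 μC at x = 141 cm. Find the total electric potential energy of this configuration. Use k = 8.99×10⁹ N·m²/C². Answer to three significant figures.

The work to assemble the configuration equals its total potential energy, U = Σ kqᵢqⱼ/rᵢⱼ over all pairs.
Pair separations: r₁₂ = 1.60 m, r₁₃ = 0.107 m, r₁₄ = 1.12 m, r₂₃ = 1.71 m, r₂₄ = 2.72 m, r₃₄ = 1.01 m.
Summing all 6 pair terms gives U = 3.23 J.

3.23 J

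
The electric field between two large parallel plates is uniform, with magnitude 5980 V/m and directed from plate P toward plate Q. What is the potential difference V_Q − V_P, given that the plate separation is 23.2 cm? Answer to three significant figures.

-1390 V

In a uniform field, potential decreases in the direction of E: ΔV = −E·d for a displacement d parallel to E.
Going from P to Q is a displacement of 23.2 cm along the field, so V_Q − V_P = −Ed = -1390 V.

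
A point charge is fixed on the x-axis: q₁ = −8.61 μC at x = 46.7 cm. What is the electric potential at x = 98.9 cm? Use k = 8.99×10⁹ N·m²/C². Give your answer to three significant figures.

The total potential is the scalar sum of each charge's contribution, V = Σ kqᵢ/rᵢ.
V = k[(-8.61×10⁻⁶)/(0.522)] = -1.48×10⁵ V.

-1.48×10⁵ V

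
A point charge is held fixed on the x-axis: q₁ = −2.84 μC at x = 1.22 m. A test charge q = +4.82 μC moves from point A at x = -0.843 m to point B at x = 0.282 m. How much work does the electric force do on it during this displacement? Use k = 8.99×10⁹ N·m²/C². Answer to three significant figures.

0.0715 J

The work done by the electric force is W_field = −ΔU = −q(V_B − V_A) = q(V_A − V_B).
At A: distance to the source charge is 2.06 m; V_A = kq₁/r = -1.24×10⁴ V.
At B: distance to the source charge is 0.938 m; V_B = kq₁/r = -2.72×10⁴ V.
ΔV = V_B − V_A = -1.48×10⁴ V.
W_field = −qΔV = −(4.82×10⁻⁶ C)(-1.48×10⁴ V) = 0.0715 J.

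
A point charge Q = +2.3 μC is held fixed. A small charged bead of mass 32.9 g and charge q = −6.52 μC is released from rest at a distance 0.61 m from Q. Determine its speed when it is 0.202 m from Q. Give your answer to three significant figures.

5.21 m/s

Only the electrostatic force acts, so mechanical energy is conserved: ½mv² = U₁ − U₂ = kQq(1/r₁ − 1/r₂).
U₁ − U₂ = (8.99×10⁹ N·m²/C²)(2.30×10⁻⁶ C)(-6.52×10⁻⁶ C)(1/0.610 − 1/0.202) = 0.446 J.
v = √(2·0.446/0.0329) = 5.21 m/s.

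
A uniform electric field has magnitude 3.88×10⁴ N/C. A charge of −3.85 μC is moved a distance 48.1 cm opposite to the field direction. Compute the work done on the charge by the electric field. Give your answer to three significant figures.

The potential change for a displacement 48.1 cm opposite to the field direction is ΔV = +Ed = 1.87×10⁴ V.
W_field = −qΔV = 0.0719 J.

0.0719 J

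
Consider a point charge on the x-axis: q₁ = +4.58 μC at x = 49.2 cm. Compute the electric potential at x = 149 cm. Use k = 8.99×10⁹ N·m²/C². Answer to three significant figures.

4.13×10⁴ V

Electric potential is a scalar, so the contributions from each charge add algebraically: V = Σ kqᵢ/rᵢ.
V = k[(4.58×10⁻⁶)/(0.998)] = 4.13×10⁴ V.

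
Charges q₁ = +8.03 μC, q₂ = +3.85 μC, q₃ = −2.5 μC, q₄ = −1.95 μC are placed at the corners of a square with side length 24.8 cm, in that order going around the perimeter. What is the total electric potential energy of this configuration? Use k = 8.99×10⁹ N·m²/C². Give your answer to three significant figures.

The assembly work is the sum of pairwise potential energies, U = Σ_{i<j} kqᵢqⱼ/rᵢⱼ.
The four side pairs have separation 0.248 m and the two diagonal pairs 0.351 m.
Summing all 6 pair terms gives U = -0.326 J.

-0.326 J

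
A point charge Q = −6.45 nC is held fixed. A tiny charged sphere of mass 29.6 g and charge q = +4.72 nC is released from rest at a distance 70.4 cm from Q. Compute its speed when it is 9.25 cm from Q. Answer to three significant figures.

0.0132 m/s

Only the electrostatic force acts, so mechanical energy is conserved: ½mv² = U₁ − U₂ = kQq(1/r₁ − 1/r₂).
U₁ − U₂ = (8.99×10⁹ N·m²/C²)(-6.45×10⁻⁹ C)(4.72×10⁻⁹ C)(1/0.704 − 1/0.0925) = 2.57×10⁻⁶ J.
v = √(2·2.57×10⁻⁶/0.0296) = 0.0132 m/s.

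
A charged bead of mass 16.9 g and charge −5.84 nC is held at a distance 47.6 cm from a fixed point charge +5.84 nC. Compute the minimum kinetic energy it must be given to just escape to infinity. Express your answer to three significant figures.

6.44×10⁻⁷ J

To just escape, total mechanical energy must reach zero at infinity: ½mv²_min + U = 0, so ½mv²_min = −U = |kQq|/r.
|U| = |kQq|/r = (8.99×10⁹ N·m²/C²)(5.84×10⁻⁹)(5.84×10⁻⁹)/(0.476) = 6.44×10⁻⁷ J.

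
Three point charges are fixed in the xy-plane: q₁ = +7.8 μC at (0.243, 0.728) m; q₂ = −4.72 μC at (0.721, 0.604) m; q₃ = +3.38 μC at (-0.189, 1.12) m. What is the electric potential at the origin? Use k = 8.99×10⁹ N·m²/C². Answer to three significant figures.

Electric potential is a scalar, so the contributions from each charge add algebraically: V = Σ kqᵢ/rᵢ.
Distances from the field point to each charge: r₁ = 0.767 m, r₂ = 0.941 m, r₃ = 1.14 m.
V = k[(7.80×10⁻⁶)/(0.767) + (-4.72×10⁻⁶)/(0.941) + (3.38×10⁻⁶)/(1.14)] = 7.30×10⁴ V.

7.30×10⁴ V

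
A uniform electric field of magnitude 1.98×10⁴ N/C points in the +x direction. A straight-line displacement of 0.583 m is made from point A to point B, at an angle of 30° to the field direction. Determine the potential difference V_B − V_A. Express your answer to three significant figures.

-1.00×10⁴ V

Only the component of displacement along E changes the potential: ΔV = −E·d·cosθ.
ΔV = −(1.98×10⁴ V/m)(0.583 m)cos30° = -1.00×10⁴ V.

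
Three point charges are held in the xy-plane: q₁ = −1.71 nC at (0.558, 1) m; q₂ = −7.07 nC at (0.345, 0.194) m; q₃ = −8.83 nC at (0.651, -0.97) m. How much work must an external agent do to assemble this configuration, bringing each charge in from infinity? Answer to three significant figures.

6.66×10⁻⁷ J

The work to assemble the configuration equals its total potential energy, U = Σ kqᵢqⱼ/rᵢⱼ over all pairs.
Pair separations: r₁₂ = 0.834 m, r₁₃ = 1.97 m, r₂₃ = 1.20 m.
U = (1.30×10⁻⁷) + (6.88×10⁻⁸) + (4.66×10⁻⁷) = 6.66×10⁻⁷ J.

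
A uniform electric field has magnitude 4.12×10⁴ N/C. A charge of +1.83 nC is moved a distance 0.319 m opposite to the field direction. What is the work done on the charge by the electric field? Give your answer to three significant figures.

The potential change for a displacement 0.319 m opposite to the field direction is ΔV = +Ed = 1.31×10⁴ V.
W_field = −qΔV = -2.41×10⁻⁵ J.

-2.41×10⁻⁵ J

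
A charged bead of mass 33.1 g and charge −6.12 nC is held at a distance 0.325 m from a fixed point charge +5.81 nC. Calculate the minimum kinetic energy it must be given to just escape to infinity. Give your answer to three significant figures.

To just escape, total mechanical energy must reach zero at infinity: ½mv²_min + U = 0, so ½mv²_min = −U = |kQq|/r.
|U| = |kQq|/r = (8.99×10⁹ N·m²/C²)(5.81×10⁻⁹)(6.12×10⁻⁹)/(0.325) = 9.84×10⁻⁷ J.

9.84×10⁻⁷ J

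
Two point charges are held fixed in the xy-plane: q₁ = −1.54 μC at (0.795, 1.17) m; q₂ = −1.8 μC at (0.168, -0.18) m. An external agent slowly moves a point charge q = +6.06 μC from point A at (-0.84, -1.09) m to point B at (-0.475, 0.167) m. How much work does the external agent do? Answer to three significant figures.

For quasistatic motion the external work equals the change in potential energy: W_ext = qΔV = q(V_B − V_A).
At A: distances to the source charges are 2.79 m, 1.36 m; V_A = Σ kqᵢ/rᵢ = -1.69×10⁴ V.
At B: distances to the source charges are 1.62 m, 0.731 m; V_B = Σ kqᵢ/rᵢ = -3.07×10⁴ V.
ΔV = V_B − V_A = -1.38×10⁴ V.
W_ext = qΔV = (6.06×10⁻⁶ C)(-1.38×10⁴ V) = -0.0838 J.

-0.0838 J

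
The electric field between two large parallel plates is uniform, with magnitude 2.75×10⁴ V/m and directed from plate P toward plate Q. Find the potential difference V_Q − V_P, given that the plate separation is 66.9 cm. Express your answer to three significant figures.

-1.84×10⁴ V

In a uniform field, potential decreases in the direction of E: ΔV = −E·d for a displacement d parallel to E.
Going from P to Q is a displacement of 66.9 cm along the field, so V_Q − V_P = −Ed = -1.84×10⁴ V.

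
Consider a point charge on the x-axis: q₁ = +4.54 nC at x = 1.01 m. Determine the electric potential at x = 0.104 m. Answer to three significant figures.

Electric potential is a scalar, so the contributions from each charge add algebraically: V = Σ kqᵢ/rᵢ.
V = k[(4.54×10⁻⁹)/(0.906)] = 45.0 V.

45.0 V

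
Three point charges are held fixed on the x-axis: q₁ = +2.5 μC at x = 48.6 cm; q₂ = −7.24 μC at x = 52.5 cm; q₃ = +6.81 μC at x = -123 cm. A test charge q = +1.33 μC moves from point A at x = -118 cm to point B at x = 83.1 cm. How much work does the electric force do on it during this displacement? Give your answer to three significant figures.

The work done by the electric force is W_field = −ΔU = −q(V_B − V_A) = q(V_A − V_B).
At A: distances to the source charges are 1.67 m, 1.71 m, 0.0500 m; V_A = Σ kqᵢ/rᵢ = 1.20×10⁶ V.
At B: distances to the source charges are 0.345 m, 0.306 m, 2.06 m; V_B = Σ kqᵢ/rᵢ = -1.18×10⁵ V.
ΔV = V_B − V_A = -1.32×10⁶ V.
W_field = −qΔV = −(1.33×10⁻⁶ C)(-1.32×10⁶ V) = 1.75 J.

1.75 J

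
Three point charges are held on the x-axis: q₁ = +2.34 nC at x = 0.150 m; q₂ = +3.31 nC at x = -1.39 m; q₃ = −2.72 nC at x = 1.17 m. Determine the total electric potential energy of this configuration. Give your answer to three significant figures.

The work to assemble the configuration equals its total potential energy, U = Σ kqᵢqⱼ/rᵢⱼ over all pairs.
Pair separations: r₁₂ = 1.54 m, r₁₃ = 1.02 m, r₂₃ = 2.56 m.
U = (4.52×10⁻⁸) + (-5.61×10⁻⁸) + (-3.16×10⁻⁸) = -4.25×10⁻⁸ J.

-4.25×10⁻⁸ J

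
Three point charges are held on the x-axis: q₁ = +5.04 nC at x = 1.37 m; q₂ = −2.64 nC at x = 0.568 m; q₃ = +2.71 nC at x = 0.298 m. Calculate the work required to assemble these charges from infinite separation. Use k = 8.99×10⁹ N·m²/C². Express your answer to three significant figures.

-2.73×10⁻⁷ J

The assembly work is the sum of pairwise potential energies, U = Σ_{i<j} kqᵢqⱼ/rᵢⱼ.
Pair separations: r₁₂ = 0.802 m, r₁₃ = 1.07 m, r₂₃ = 0.270 m.
U = (-1.49×10⁻⁷) + (1.15×10⁻⁷) + (-2.38×10⁻⁷) = -2.73×10⁻⁷ J.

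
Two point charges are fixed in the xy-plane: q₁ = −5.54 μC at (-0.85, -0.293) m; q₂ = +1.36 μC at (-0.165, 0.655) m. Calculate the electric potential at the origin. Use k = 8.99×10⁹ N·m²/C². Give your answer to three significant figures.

-3.73×10⁴ V

The total potential is the scalar sum of each charge's contribution, V = Σ kqᵢ/rᵢ.
Distances from the field point to each charge: r₁ = 0.899 m, r₂ = 0.675 m.
V = k[(-5.54×10⁻⁶)/(0.899) + (1.36×10⁻⁶)/(0.675)] = -3.73×10⁴ V.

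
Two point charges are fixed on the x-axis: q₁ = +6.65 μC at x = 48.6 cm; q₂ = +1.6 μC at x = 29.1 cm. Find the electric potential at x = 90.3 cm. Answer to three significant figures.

The total potential is the scalar sum of each charge's contribution, V = Σ kqᵢ/rᵢ.
Distances from the field point to each charge: r₁ = 0.417 m, r₂ = 0.612 m.
V = k[(6.65×10⁻⁶)/(0.417) + (1.60×10⁻⁶)/(0.612)] = 1.67×10⁵ V.

1.67×10⁵ V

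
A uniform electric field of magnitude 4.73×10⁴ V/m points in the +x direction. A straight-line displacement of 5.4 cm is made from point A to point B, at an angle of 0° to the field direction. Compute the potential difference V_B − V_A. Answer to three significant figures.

Only the component of displacement along E changes the potential: ΔV = −E·d·cosθ.
ΔV = −(4.73×10⁴ V/m)(0.0540 m)cos0° = -2550 V.

-2550 V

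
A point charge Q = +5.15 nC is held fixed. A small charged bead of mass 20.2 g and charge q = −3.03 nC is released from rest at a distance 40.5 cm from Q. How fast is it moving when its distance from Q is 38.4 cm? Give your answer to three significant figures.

1.37×10⁻³ m/s

Only the electrostatic force acts, so mechanical energy is conserved: ½mv² = U₁ − U₂ = kQq(1/r₁ − 1/r₂).
U₁ − U₂ = (8.99×10⁹ N·m²/C²)(5.15×10⁻⁹ C)(-3.03×10⁻⁹ C)(1/0.405 − 1/0.384) = 1.89×10⁻⁸ J.
v = √(2·1.89×10⁻⁸/0.0202) = 1.37×10⁻³ m/s.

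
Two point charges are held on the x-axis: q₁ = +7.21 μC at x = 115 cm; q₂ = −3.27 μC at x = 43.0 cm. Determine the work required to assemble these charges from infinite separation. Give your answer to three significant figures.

The work to assemble the configuration equals its total potential energy, U = Σ kqᵢqⱼ/rᵢⱼ over all pairs.
Pair separations: r₁₂ = 0.720 m.
U = (-0.294) = -0.294 J.

-0.294 J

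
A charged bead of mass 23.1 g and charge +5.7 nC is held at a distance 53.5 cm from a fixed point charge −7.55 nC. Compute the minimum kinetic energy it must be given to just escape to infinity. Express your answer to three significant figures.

To just escape, total mechanical energy must reach zero at infinity: ½mv²_min + U = 0, so ½mv²_min = −U = |kQq|/r.
|U| = |kQq|/r = (8.99×10⁹ N·m²/C²)(7.55×10⁻⁹)(5.70×10⁻⁹)/(0.535) = 7.23×10⁻⁷ J.

7.23×10⁻⁷ J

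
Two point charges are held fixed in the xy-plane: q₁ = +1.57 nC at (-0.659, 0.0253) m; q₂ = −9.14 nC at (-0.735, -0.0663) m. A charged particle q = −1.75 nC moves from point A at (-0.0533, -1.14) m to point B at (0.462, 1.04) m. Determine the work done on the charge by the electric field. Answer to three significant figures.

The work done by the electric force is W_field = −ΔU = −q(V_B − V_A) = q(V_A − V_B).
At A: distances to the source charges are 1.31 m, 1.27 m; V_A = Σ kqᵢ/rᵢ = -53.9 V.
At B: distances to the source charges are 1.51 m, 1.63 m; V_B = Σ kqᵢ/rᵢ = -41.1 V.
ΔV = V_B − V_A = 12.8 V.
W_field = −qΔV = −(-1.75×10⁻⁹ C)(12.8 V) = 2.24×10⁻⁸ J.

2.24×10⁻⁸ J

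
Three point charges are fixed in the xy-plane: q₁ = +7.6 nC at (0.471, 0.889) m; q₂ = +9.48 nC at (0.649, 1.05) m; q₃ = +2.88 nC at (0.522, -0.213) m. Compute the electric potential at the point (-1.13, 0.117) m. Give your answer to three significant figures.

Electric potential is a scalar, so the contributions from each charge add algebraically: V = Σ kqᵢ/rᵢ.
Distances from the field point to each charge: r₁ = 1.78 m, r₂ = 2.01 m, r₃ = 1.68 m.
V = k[(7.60×10⁻⁹)/(1.78) + (9.48×10⁻⁹)/(2.01) + (2.88×10⁻⁹)/(1.68)] = 96.2 V.

96.2 V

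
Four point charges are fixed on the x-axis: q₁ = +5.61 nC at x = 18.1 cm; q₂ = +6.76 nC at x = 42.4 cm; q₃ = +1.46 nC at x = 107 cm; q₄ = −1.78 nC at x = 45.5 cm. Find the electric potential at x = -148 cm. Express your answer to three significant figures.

59.2 V

Electric potential is a scalar, so the contributions from each charge add algebraically: V = Σ kqᵢ/rᵢ.
Distances from the field point to each charge: r₁ = 1.66 m, r₂ = 1.90 m, r₃ = 2.55 m, r₄ = 1.94 m.
V = k[(5.61×10⁻⁹)/(1.66) + (6.76×10⁻⁹)/(1.90) + (1.46×10⁻⁹)/(2.55) + (-1.78×10⁻⁹)/(1.94)] = 59.2 V.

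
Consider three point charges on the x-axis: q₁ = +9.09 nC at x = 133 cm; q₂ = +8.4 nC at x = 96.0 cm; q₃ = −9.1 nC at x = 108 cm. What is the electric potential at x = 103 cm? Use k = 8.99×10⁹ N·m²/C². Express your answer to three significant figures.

-285 V

Electric potential is a scalar, so the contributions from each charge add algebraically: V = Σ kqᵢ/rᵢ.
Distances from the field point to each charge: r₁ = 0.300 m, r₂ = 0.0700 m, r₃ = 0.0500 m.
V = k[(9.09×10⁻⁹)/(0.300) + (8.40×10⁻⁹)/(0.0700) + (-9.10×10⁻⁹)/(0.0500)] = -285 V.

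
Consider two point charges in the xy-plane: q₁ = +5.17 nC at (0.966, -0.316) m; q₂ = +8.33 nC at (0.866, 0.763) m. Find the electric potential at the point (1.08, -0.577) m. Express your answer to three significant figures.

218 V

Electric potential is a scalar, so the contributions from each charge add algebraically: V = Σ kqᵢ/rᵢ.
Distances from the field point to each charge: r₁ = 0.285 m, r₂ = 1.36 m.
V = k[(5.17×10⁻⁹)/(0.285) + (8.33×10⁻⁹)/(1.36)] = 218 V.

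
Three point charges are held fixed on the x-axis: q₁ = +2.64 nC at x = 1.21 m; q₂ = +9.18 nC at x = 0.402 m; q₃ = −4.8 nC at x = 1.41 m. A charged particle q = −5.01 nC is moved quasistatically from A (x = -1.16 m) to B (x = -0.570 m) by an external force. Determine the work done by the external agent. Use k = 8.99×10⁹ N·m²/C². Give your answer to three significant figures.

-1.52×10⁻⁷ J

For quasistatic motion the external work equals the change in potential energy: W_ext = qΔV = q(V_B − V_A).
At A: distances to the source charges are 2.37 m, 1.56 m, 2.57 m; V_A = Σ kqᵢ/rᵢ = 46.1 V.
At B: distances to the source charges are 1.78 m, 0.972 m, 1.98 m; V_B = Σ kqᵢ/rᵢ = 76.4 V.
ΔV = V_B − V_A = 30.4 V.
W_ext = qΔV = (-5.01×10⁻⁹ C)(30.4 V) = -1.52×10⁻⁷ J.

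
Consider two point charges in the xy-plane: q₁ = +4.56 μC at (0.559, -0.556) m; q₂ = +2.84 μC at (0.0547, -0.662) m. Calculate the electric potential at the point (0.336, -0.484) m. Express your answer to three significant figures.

The total potential is the scalar sum of each charge's contribution, V = Σ kqᵢ/rᵢ.
Distances from the field point to each charge: r₁ = 0.234 m, r₂ = 0.333 m.
V = k[(4.56×10⁻⁶)/(0.234) + (2.84×10⁻⁶)/(0.333)] = 2.52×10⁵ V.

2.52×10⁵ V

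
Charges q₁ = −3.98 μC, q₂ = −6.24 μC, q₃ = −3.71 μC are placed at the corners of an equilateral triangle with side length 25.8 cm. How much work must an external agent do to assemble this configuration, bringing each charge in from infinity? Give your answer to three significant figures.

The work to assemble the configuration equals its total potential energy, U = Σ kqᵢqⱼ/rᵢⱼ over all pairs.
All three pair separations equal the side length, 0.258 m.
U = (0.865) + (0.515) + (0.807) = 2.19 J.

2.19 J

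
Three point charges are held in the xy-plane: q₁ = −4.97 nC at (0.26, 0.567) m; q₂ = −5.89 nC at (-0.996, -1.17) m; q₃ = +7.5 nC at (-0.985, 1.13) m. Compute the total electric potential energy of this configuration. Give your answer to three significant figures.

The work to assemble the configuration equals its total potential energy, U = Σ kqᵢqⱼ/rᵢⱼ over all pairs.
Pair separations: r₁₂ = 2.14 m, r₁₃ = 1.37 m, r₂₃ = 2.30 m.
U = (1.23×10⁻⁷) + (-2.45×10⁻⁷) + (-1.73×10⁻⁷) = -2.95×10⁻⁷ J.

-2.95×10⁻⁷ J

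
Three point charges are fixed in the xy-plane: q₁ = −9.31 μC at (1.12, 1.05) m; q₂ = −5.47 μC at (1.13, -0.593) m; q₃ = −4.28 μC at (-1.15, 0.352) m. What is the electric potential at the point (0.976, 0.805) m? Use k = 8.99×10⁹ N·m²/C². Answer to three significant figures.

Electric potential is a scalar, so the contributions from each charge add algebraically: V = Σ kqᵢ/rᵢ.
Distances from the field point to each charge: r₁ = 0.284 m, r₂ = 1.41 m, r₃ = 2.17 m.
V = k[(-9.31×10⁻⁶)/(0.284) + (-5.47×10⁻⁶)/(1.41) + (-4.28×10⁻⁶)/(2.17)] = -3.47×10⁵ V.

-3.47×10⁵ V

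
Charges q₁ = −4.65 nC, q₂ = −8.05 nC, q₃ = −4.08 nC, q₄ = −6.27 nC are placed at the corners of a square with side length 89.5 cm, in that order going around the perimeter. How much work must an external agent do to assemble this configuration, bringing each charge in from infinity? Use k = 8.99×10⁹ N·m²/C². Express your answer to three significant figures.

1.75×10⁻⁶ J

The assembly work is the sum of pairwise potential energies, U = Σ_{i<j} kqᵢqⱼ/rᵢⱼ.
The four side pairs have separation 0.895 m and the two diagonal pairs 1.27 m.
Summing all 6 pair terms gives U = 1.75×10⁻⁶ J.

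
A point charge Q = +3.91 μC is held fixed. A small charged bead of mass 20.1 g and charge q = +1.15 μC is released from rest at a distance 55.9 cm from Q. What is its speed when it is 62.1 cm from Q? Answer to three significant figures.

0.848 m/s

Only the electrostatic force acts, so mechanical energy is conserved: ½mv² = U₁ − U₂ = kQq(1/r₁ − 1/r₂).
U₁ − U₂ = (8.99×10⁹ N·m²/C²)(3.91×10⁻⁶ C)(1.15×10⁻⁶ C)(1/0.559 − 1/0.621) = 7.22×10⁻³ J.
v = √(2·7.22×10⁻³/0.0201) = 0.848 m/s.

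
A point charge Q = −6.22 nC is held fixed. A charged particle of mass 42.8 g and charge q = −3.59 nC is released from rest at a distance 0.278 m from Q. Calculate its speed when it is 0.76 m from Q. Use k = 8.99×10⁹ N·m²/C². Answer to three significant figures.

Only the electrostatic force acts, so mechanical energy is conserved: ½mv² = U₁ − U₂ = kQq(1/r₁ − 1/r₂).
U₁ − U₂ = (8.99×10⁹ N·m²/C²)(-6.22×10⁻⁹ C)(-3.59×10⁻⁹ C)(1/0.278 − 1/0.760) = 4.58×10⁻⁷ J.
v = √(2·4.58×10⁻⁷/0.0428) = 4.63×10⁻³ m/s.

4.63×10⁻³ m/s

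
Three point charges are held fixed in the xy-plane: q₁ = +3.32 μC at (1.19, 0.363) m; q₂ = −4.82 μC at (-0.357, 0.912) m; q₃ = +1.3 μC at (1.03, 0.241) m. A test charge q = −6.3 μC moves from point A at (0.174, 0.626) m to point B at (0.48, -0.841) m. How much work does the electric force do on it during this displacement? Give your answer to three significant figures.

The work done by the electric force is W_field = −ΔU = −q(V_B − V_A) = q(V_A − V_B).
At A: distances to the source charges are 1.05 m, 0.603 m, 0.939 m; V_A = Σ kqᵢ/rᵢ = -3.10×10⁴ V.
At B: distances to the source charges are 1.40 m, 1.94 m, 1.21 m; V_B = Σ kqᵢ/rᵢ = 8680 V.
ΔV = V_B − V_A = 3.96×10⁴ V.
W_field = −qΔV = −(-6.30×10⁻⁶ C)(3.96×10⁴ V) = 0.250 J.

0.250 J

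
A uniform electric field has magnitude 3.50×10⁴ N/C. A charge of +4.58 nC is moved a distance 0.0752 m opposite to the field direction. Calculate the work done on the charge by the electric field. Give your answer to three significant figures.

-1.21×10⁻⁵ J

The potential change for a displacement 0.0752 m opposite to the field direction is ΔV = +Ed = 2630 V.
W_field = −qΔV = -1.21×10⁻⁵ J.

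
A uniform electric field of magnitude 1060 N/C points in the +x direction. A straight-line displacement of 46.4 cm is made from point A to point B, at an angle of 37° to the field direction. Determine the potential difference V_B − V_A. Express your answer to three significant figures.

Only the component of displacement along E changes the potential: ΔV = −E·d·cosθ.
ΔV = −(1060 V/m)(0.464 m)cos37° = -393 V.

-393 V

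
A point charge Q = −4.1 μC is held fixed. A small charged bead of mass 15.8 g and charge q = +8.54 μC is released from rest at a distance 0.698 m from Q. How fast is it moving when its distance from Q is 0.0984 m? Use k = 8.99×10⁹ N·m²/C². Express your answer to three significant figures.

18.7 m/s

Only the electrostatic force acts, so mechanical energy is conserved: ½mv² = U₁ − U₂ = kQq(1/r₁ − 1/r₂).
U₁ − U₂ = (8.99×10⁹ N·m²/C²)(-4.10×10⁻⁶ C)(8.54×10⁻⁶ C)(1/0.698 − 1/0.0984) = 2.75 J.
v = √(2·2.75/0.0158) = 18.7 m/s.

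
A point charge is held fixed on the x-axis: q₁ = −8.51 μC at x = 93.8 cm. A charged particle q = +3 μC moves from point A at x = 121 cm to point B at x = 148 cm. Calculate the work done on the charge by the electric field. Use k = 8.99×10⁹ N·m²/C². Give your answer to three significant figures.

-0.420 J

The work done by the electric force is W_field = −ΔU = −q(V_B − V_A) = q(V_A − V_B).
At A: distance to the source charge is 0.272 m; V_A = kq₁/r = -2.81×10⁵ V.
At B: distance to the source charge is 0.542 m; V_B = kq₁/r = -1.41×10⁵ V.
ΔV = V_B − V_A = 1.40×10⁵ V.
W_field = −qΔV = −(3.00×10⁻⁶ C)(1.40×10⁵ V) = -0.420 J.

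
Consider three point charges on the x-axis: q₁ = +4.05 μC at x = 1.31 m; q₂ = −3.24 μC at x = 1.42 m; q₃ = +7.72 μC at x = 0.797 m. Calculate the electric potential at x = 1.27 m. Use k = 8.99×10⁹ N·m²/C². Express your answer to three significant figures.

8.63×10⁵ V

The total potential is the scalar sum of each charge's contribution, V = Σ kqᵢ/rᵢ.
Distances from the field point to each charge: r₁ = 0.0400 m, r₂ = 0.150 m, r₃ = 0.473 m.
V = k[(4.05×10⁻⁶)/(0.0400) + (-3.24×10⁻⁶)/(0.150) + (7.72×10⁻⁶)/(0.473)] = 8.63×10⁵ V.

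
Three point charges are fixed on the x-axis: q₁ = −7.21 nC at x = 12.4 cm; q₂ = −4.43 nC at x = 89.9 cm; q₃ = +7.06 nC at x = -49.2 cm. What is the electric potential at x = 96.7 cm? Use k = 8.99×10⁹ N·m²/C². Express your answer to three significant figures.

-619 V

The total potential is the scalar sum of each charge's contribution, V = Σ kqᵢ/rᵢ.
Distances from the field point to each charge: r₁ = 0.843 m, r₂ = 0.0680 m, r₃ = 1.46 m.
V = k[(-7.21×10⁻⁹)/(0.843) + (-4.43×10⁻⁹)/(0.0680) + (7.06×10⁻⁹)/(1.46)] = -619 V.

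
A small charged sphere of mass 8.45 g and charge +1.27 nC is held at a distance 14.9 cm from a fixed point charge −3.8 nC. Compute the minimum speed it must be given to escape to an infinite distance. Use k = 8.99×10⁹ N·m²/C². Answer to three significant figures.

To just escape, total mechanical energy must reach zero at infinity: ½mv²_min + U = 0, so ½mv²_min = −U = |kQq|/r.
|U| = |kQq|/r = (8.99×10⁹ N·m²/C²)(3.80×10⁻⁹)(1.27×10⁻⁹)/(0.149) = 2.91×10⁻⁷ J.
v_min = √(2|U|/m) = √(2·2.91×10⁻⁷/8.45×10⁻³) = 8.30×10⁻³ m/s.

8.30×10⁻³ m/s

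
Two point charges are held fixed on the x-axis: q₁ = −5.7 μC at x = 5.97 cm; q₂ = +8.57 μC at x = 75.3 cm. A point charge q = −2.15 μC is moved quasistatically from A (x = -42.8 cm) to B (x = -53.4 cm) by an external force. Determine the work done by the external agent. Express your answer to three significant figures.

-0.0288 J

For quasistatic motion the external work equals the change in potential energy: W_ext = qΔV = q(V_B − V_A).
At A: distances to the source charges are 0.488 m, 1.18 m; V_A = Σ kqᵢ/rᵢ = -3.98×10⁴ V.
At B: distances to the source charges are 0.594 m, 1.29 m; V_B = Σ kqᵢ/rᵢ = -2.64×10⁴ V.
ΔV = V_B − V_A = 1.34×10⁴ V.
W_ext = qΔV = (-2.15×10⁻⁶ C)(1.34×10⁴ V) = -0.0288 J.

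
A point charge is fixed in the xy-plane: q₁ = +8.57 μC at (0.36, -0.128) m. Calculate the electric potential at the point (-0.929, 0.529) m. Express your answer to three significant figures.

Electric potential is a scalar, so the contributions from each charge add algebraically: V = Σ kqᵢ/rᵢ.
Distances from the field point to each charge: r₁ = 1.45 m.
V = k[(8.57×10⁻⁶)/(1.45)] = 5.33×10⁴ V.

5.33×10⁴ V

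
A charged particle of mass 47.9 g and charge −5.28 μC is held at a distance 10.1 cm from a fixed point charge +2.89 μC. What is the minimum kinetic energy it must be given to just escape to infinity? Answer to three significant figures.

1.36 J

To just escape, total mechanical energy must reach zero at infinity: ½mv²_min + U = 0, so ½mv²_min = −U = |kQq|/r.
|U| = |kQq|/r = (8.99×10⁹ N·m²/C²)(2.89×10⁻⁶)(5.28×10⁻⁶)/(0.101) = 1.36 J.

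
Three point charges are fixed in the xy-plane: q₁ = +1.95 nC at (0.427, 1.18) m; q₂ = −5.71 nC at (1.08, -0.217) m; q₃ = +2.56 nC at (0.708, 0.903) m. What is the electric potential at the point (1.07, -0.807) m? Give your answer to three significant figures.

Electric potential is a scalar, so the contributions from each charge add algebraically: V = Σ kqᵢ/rᵢ.
Distances from the field point to each charge: r₁ = 2.09 m, r₂ = 0.590 m, r₃ = 1.75 m.
V = k[(1.95×10⁻⁹)/(2.09) + (-5.71×10⁻⁹)/(0.590) + (2.56×10⁻⁹)/(1.75)] = -65.4 V.

-65.4 V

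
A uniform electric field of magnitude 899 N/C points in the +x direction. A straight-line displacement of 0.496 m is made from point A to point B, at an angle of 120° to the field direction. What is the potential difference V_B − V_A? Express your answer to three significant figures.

Only the component of displacement along E changes the potential: ΔV = −E·d·cosθ.
ΔV = −(899 V/m)(0.496 m)cos120° = 223 V.

223 V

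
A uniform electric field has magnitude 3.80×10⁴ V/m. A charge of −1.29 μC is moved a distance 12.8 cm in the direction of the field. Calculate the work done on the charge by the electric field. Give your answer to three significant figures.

-6.27×10⁻³ J

The potential change for a displacement 12.8 cm in the direction of the field is ΔV = −Ed = -4860 V.
W_field = −qΔV = -6.27×10⁻³ J.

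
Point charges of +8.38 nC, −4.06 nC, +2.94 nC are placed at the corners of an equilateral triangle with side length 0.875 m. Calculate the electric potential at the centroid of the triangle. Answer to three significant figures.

The total potential is the scalar sum of each charge's contribution, V = Σ kqᵢ/rᵢ.
The distance from each vertex to the centroid is a/√3 = 0.505 m.
V = k[(8.38×10⁻⁹)/(0.505) + (-4.06×10⁻⁹)/(0.505) + (2.94×10⁻⁹)/(0.505)] = 129 V.

129 V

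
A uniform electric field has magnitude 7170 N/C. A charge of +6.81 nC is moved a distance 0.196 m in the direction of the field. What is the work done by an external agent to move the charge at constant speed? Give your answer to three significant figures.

-9.57×10⁻⁶ J

The potential change for a displacement 0.196 m in the direction of the field is ΔV = −Ed = -1410 V.
W_ext = qΔV = -9.57×10⁻⁶ J.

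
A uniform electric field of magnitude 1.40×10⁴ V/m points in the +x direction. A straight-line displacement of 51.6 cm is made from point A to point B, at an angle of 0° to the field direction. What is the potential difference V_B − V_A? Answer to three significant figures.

-7220 V

Only the component of displacement along E changes the potential: ΔV = −E·d·cosθ.
ΔV = −(1.40×10⁴ V/m)(0.516 m)cos0° = -7220 V.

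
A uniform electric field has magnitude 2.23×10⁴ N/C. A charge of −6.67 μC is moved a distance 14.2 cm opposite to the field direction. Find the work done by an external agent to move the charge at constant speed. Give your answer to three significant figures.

-0.0211 J

The potential change for a displacement 14.2 cm opposite to the field direction is ΔV = +Ed = 3170 V.
W_ext = qΔV = -0.0211 J.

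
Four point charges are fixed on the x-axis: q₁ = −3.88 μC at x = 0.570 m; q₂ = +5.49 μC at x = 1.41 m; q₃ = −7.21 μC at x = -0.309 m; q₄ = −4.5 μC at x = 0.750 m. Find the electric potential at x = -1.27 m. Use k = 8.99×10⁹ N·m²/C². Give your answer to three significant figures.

The total potential is the scalar sum of each charge's contribution, V = Σ kqᵢ/rᵢ.
Distances from the field point to each charge: r₁ = 1.84 m, r₂ = 2.68 m, r₃ = 0.961 m, r₄ = 2.02 m.
V = k[(-3.88×10⁻⁶)/(1.84) + (5.49×10⁻⁶)/(2.68) + (-7.21×10⁻⁶)/(0.961) + (-4.50×10⁻⁶)/(2.02)] = -8.80×10⁴ V.

-8.80×10⁴ V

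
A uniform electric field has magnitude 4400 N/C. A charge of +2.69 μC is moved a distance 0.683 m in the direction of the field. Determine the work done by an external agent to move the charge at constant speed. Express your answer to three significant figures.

The potential change for a displacement 0.683 m in the direction of the field is ΔV = −Ed = -3010 V.
W_ext = qΔV = -8.08×10⁻³ J.

-8.08×10⁻³ J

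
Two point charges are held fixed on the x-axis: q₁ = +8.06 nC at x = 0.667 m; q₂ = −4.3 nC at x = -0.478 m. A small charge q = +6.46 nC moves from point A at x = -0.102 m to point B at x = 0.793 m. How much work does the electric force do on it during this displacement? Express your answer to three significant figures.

-3.57×10⁻⁶ J

The work done by the electric force is W_field = −ΔU = −q(V_B − V_A) = q(V_A − V_B).
At A: distances to the source charges are 0.769 m, 0.376 m; V_A = Σ kqᵢ/rᵢ = -8.59 V.
At B: distances to the source charges are 0.126 m, 1.27 m; V_B = Σ kqᵢ/rᵢ = 545 V.
ΔV = V_B − V_A = 553 V.
W_field = −qΔV = −(6.46×10⁻⁹ C)(553 V) = -3.57×10⁻⁶ J.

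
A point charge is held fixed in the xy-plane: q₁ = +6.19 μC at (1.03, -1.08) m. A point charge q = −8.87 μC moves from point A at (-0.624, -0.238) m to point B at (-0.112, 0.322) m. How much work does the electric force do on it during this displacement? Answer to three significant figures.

The work done by the electric force is W_field = −ΔU = −q(V_B − V_A) = q(V_A − V_B).
At A: distance to the source charge is 1.86 m; V_A = kq₁/r = 3.00×10⁴ V.
At B: distance to the source charge is 1.81 m; V_B = kq₁/r = 3.08×10⁴ V.
ΔV = V_B − V_A = 792 V.
W_field = −qΔV = −(-8.87×10⁻⁶ C)(792 V) = 7.02×10⁻³ J.

7.02×10⁻³ J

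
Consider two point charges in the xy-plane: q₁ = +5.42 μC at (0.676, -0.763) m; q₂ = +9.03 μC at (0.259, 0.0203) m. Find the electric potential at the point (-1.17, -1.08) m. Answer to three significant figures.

7.10×10⁴ V

Electric potential is a scalar, so the contributions from each charge add algebraically: V = Σ kqᵢ/rᵢ.
Distances from the field point to each charge: r₁ = 1.87 m, r₂ = 1.80 m.
V = k[(5.42×10⁻⁶)/(1.87) + (9.03×10⁻⁶)/(1.80)] = 7.10×10⁴ V.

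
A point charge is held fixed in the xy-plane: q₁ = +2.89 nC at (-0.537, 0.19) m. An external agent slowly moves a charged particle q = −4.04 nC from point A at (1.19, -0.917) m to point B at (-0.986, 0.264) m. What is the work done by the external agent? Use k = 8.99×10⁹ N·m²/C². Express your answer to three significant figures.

For quasistatic motion the external work equals the change in potential energy: W_ext = qΔV = q(V_B − V_A).
At A: distance to the source charge is 2.05 m; V_A = kq₁/r = 12.7 V.
At B: distance to the source charge is 0.455 m; V_B = kq₁/r = 57.1 V.
ΔV = V_B − V_A = 44.4 V.
W_ext = qΔV = (-4.04×10⁻⁹ C)(44.4 V) = -1.79×10⁻⁷ J.

-1.79×10⁻⁷ J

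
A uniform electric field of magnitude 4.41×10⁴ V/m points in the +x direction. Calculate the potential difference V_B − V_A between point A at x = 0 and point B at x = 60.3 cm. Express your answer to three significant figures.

-2.66×10⁴ V

In a uniform field, potential decreases in the direction of E: V_B − V_A = −E·Δx.
V_B − V_A = −(4.41×10⁴ V/m)(0.603 m) = -2.66×10⁴ V.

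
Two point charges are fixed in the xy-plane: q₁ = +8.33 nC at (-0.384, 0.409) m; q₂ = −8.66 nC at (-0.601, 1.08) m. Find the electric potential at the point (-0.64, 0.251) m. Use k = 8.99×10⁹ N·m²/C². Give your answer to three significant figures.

155 V

Electric potential is a scalar, so the contributions from each charge add algebraically: V = Σ kqᵢ/rᵢ.
Distances from the field point to each charge: r₁ = 0.301 m, r₂ = 0.830 m.
V = k[(8.33×10⁻⁹)/(0.301) + (-8.66×10⁻⁹)/(0.830)] = 155 V.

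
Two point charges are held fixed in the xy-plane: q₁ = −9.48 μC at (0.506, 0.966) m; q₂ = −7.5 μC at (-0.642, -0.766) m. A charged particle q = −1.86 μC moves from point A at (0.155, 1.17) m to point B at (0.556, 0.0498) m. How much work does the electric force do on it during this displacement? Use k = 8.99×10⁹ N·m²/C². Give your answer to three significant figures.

The work done by the electric force is W_field = −ΔU = −q(V_B − V_A) = q(V_A − V_B).
At A: distances to the source charges are 0.406 m, 2.09 m; V_A = Σ kqᵢ/rᵢ = -2.42×10⁵ V.
At B: distances to the source charges are 0.918 m, 1.45 m; V_B = Σ kqᵢ/rᵢ = -1.39×10⁵ V.
ΔV = V_B − V_A = 1.03×10⁵ V.
W_field = −qΔV = −(-1.86×10⁻⁶ C)(1.03×10⁵ V) = 0.191 J.

0.191 J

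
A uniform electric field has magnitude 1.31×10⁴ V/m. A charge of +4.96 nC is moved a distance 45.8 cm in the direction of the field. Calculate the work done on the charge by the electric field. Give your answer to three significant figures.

The potential change for a displacement 45.8 cm in the direction of the field is ΔV = −Ed = -6000 V.
W_field = −qΔV = 2.98×10⁻⁵ J.

2.98×10⁻⁵ J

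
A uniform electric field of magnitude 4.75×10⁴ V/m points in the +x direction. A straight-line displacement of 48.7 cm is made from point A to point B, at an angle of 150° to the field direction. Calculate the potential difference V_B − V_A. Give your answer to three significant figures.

2.00×10⁴ V

Only the component of displacement along E changes the potential: ΔV = −E·d·cosθ.
ΔV = −(4.75×10⁴ V/m)(0.487 m)cos150° = 2.00×10⁴ V.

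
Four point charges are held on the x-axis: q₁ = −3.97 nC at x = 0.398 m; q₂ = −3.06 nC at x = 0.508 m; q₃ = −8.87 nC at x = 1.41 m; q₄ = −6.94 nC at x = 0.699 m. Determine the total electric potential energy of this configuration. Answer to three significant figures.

The assembly work is the sum of pairwise potential energies, U = Σ_{i<j} kqᵢqⱼ/rᵢⱼ.
Pair separations: r₁₂ = 0.110 m, r₁₃ = 1.01 m, r₁₄ = 0.301 m, r₂₃ = 0.902 m, r₂₄ = 0.191 m, r₃₄ = 0.711 m.
Summing all 6 pair terms gives U = 4.18×10⁻⁶ J.

4.18×10⁻⁶ J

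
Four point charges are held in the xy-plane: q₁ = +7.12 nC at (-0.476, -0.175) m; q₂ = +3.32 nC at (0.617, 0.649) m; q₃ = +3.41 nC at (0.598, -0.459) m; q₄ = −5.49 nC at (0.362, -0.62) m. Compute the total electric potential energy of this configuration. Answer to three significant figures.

-6.42×10⁻⁷ J

The work to assemble the configuration equals its total potential energy, U = Σ kqᵢqⱼ/rᵢⱼ over all pairs.
Pair separations: r₁₂ = 1.37 m, r₁₃ = 1.11 m, r₁₄ = 0.949 m, r₂₃ = 1.11 m, r₂₄ = 1.29 m, r₃₄ = 0.286 m.
Summing all 6 pair terms gives U = -6.42×10⁻⁷ J.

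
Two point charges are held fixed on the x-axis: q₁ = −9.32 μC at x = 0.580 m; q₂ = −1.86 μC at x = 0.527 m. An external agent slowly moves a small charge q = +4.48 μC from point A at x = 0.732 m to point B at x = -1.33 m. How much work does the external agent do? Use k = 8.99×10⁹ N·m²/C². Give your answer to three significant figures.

For quasistatic motion the external work equals the change in potential energy: W_ext = qΔV = q(V_B − V_A).
At A: distances to the source charges are 0.152 m, 0.205 m; V_A = Σ kqᵢ/rᵢ = -6.33×10⁵ V.
At B: distances to the source charges are 1.91 m, 1.86 m; V_B = Σ kqᵢ/rᵢ = -5.29×10⁴ V.
ΔV = V_B − V_A = 5.80×10⁵ V.
W_ext = qΔV = (4.48×10⁻⁶ C)(5.80×10⁵ V) = 2.60 J.

2.60 J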